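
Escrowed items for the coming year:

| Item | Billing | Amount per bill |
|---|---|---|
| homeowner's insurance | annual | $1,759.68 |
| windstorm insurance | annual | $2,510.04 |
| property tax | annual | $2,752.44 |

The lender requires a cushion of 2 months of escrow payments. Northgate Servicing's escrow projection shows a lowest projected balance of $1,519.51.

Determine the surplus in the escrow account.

$349.15

Homeowner's insurance = $1,759.68 annually
Windstorm insurance = $2,510.04 annually
Property tax = $2,752.44 annually
Annual escrow total = $1,759.68 + $2,510.04 + $2,752.44 = $7,022.16
Per month = $7,022.16 ÷ 12 = $585.18
Cushion = 2 × $585.18 = $1,170.36
Excess over cushion: $1,519.51 − $1,170.36 = $349.15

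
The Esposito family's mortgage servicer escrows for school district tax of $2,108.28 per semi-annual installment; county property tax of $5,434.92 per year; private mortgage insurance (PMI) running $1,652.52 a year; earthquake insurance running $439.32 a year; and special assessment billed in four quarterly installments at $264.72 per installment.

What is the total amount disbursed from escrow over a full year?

$12,802.20

School district tax — $2,108.28 × 2 = $4,216.56 annually
County property tax — $5,434.92 annually
Private mortgage insurance (PMI) — $1,652.52 annually
Earthquake insurance — $439.32 annually
Special assessment — $264.72 × 4 = $1,058.88 annually
Combined annual = $4,216.56 + $5,434.92 + $1,652.52 + $439.32 + $1,058.88 = $12,802.20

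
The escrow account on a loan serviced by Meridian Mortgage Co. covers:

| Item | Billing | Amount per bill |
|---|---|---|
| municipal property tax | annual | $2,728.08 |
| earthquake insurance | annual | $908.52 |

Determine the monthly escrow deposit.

Municipal property tax: $2,728.08 per year
Earthquake insurance: $908.52 per year
Annual escrow total = $2,728.08 + $908.52 = $3,636.60
Monthly = $3,636.60 / 12 = $303.05

$303.05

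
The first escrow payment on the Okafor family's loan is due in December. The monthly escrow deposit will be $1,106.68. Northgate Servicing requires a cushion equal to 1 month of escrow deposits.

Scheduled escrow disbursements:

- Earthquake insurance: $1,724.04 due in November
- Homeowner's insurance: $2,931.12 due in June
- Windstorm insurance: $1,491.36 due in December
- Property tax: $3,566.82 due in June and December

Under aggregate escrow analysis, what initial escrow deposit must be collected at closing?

$5,058.18

Cushion = 1 × $1,106.68 = $1,106.68
Trial balance (start $0, +$1,106.68 each month, − disbursements):
  Dec: +$1,106.68 − $5,058.18 → -$3,951.50
  Jan: +$1,106.68 → -$2,844.82
  Feb: +$1,106.68 → -$1,738.14
  Mar: +$1,106.68 → -$631.46
  Apr: +$1,106.68 → $475.22
  May: +$1,106.68 → $1,581.90
  Jun: +$1,106.68 − $6,497.94 → -$3,809.36
  Jul: +$1,106.68 → -$2,702.68
  Aug: +$1,106.68 → -$1,596.00
  Sep: +$1,106.68 → -$489.32
  Oct: +$1,106.68 → $617.36
  Nov: +$1,106.68 − $1,724.04 → $0.00
Lowest trial balance = -$3,951.50 (Dec)
Initial deposit = cushion − low point = $1,106.68 − (-$3,951.50) = $5,058.18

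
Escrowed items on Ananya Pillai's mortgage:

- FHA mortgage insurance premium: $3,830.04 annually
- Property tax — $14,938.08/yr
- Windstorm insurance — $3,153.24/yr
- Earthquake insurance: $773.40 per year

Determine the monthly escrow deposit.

$1,891.23

FHA mortgage insurance premium — $3,830.04
Property tax — $14,938.08
Windstorm insurance — $3,153.24
Earthquake insurance — $773.40
Total annual escrow = $3,830.04 + $14,938.08 + $3,153.24 + $773.40 = $22,694.76
Monthly = $22,694.76 / 12 = $1,891.23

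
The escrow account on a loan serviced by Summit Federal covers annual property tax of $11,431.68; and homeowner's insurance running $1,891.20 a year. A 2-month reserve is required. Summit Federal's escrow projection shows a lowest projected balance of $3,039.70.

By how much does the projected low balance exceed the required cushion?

$819.22

Property tax = $11,431.68/yr
Homeowner's insurance = $1,891.20/yr
Total per year = $13,322.88
Base monthly escrow = $13,322.88 ÷ 12 = $1,110.24
Cushion = 2 × $1,110.24 = $2,220.48
Excess over cushion: $3,039.70 − $2,220.48 = $819.22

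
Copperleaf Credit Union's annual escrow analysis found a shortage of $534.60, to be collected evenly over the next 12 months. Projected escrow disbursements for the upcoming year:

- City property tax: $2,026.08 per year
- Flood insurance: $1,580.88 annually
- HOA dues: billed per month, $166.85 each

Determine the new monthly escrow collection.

$511.98

City property tax = $2,026.08
Flood insurance = $1,580.88
HOA dues = $166.85 × 12 = $2,002.20
Annual escrow total = $5,609.16
Base monthly escrow = $5,609.16 ÷ 12 = $467.43
Shortage spread = $534.60 / 12 = $44.55/mo
New monthly escrow = $467.43 + $44.55 = $511.98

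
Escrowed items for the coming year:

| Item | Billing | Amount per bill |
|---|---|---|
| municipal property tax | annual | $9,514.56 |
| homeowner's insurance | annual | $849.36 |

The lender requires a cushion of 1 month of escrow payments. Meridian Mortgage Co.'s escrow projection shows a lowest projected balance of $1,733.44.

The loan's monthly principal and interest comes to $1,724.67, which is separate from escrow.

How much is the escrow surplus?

Municipal property tax — $9,514.56 per year
Homeowner's insurance — $849.36 per year
Total annual escrow = $10,363.92
Base monthly escrow = $10,363.92 ÷ 12 = $863.66
Required reserve = 1 × $863.66 = $863.66
Excess over cushion: $1,733.44 − $863.66 = $869.78

$869.78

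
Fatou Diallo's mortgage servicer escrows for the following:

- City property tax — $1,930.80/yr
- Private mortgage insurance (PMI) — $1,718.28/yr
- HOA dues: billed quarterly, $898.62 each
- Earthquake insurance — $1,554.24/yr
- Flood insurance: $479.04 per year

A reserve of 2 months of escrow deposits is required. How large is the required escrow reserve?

$1,546.14

City property tax: $1,930.80 annually
Private mortgage insurance (PMI): $1,718.28 annually
HOA dues: $898.62 × 4 = $3,594.48 annually
Earthquake insurance: $1,554.24 annually
Flood insurance: $479.04 annually
Total annual escrow = $1,930.80 + $1,718.28 + $3,594.48 + $1,554.24 + $479.04 = $9,276.84
Per month = $9,276.84 / 12 = $773.07
Cushion = 2 × $773.07 = $1,546.14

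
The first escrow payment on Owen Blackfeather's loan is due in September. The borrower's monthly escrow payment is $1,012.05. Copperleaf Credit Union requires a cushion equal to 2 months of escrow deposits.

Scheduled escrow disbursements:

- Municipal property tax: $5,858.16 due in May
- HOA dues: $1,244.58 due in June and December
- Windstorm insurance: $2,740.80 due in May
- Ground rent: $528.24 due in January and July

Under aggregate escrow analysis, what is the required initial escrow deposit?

$3,519.96

Cushion = 2 × $1,012.05 = $2,024.10
Trial balance (start $0, +$1,012.05 each month, − disbursements):
  Sep: +$1,012.05 → $1,012.05
  Oct: +$1,012.05 → $2,024.10
  Nov: +$1,012.05 → $3,036.15
  Dec: +$1,012.05 − $1,244.58 → $2,803.62
  Jan: +$1,012.05 − $528.24 → $3,287.43
  Feb: +$1,012.05 → $4,299.48
  Mar: +$1,012.05 → $5,311.53
  Apr: +$1,012.05 → $6,323.58
  May: +$1,012.05 − $8,598.96 → -$1,263.33
  Jun: +$1,012.05 − $1,244.58 → -$1,495.86
  Jul: +$1,012.05 − $528.24 → -$1,012.05
  Aug: +$1,012.05 → $0.00
Lowest trial balance = -$1,495.86 (Jun)
Initial deposit = cushion − low point = $2,024.10 − (-$1,495.86) = $3,519.96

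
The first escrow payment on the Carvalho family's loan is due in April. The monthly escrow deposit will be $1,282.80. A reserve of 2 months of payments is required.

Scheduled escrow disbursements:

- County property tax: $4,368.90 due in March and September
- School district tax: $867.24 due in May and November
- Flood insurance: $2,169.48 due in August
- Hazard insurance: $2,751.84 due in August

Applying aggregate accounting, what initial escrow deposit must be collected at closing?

Cushion = 2 × $1,282.80 = $2,565.60
Trial balance (start $0, +$1,282.80 each month, − disbursements):
  Apr: +$1,282.80 → $1,282.80
  May: +$1,282.80 − $867.24 → $1,698.36
  Jun: +$1,282.80 → $2,981.16
  Jul: +$1,282.80 → $4,263.96
  Aug: +$1,282.80 − $4,921.32 → $625.44
  Sep: +$1,282.80 − $4,368.90 → -$2,460.66
  Oct: +$1,282.80 → -$1,177.86
  Nov: +$1,282.80 − $867.24 → -$762.30
  Dec: +$1,282.80 → $520.50
  Jan: +$1,282.80 → $1,803.30
  Feb: +$1,282.80 → $3,086.10
  Mar: +$1,282.80 − $4,368.90 → $0.00
Lowest trial balance = -$2,460.66 (Sep)
Initial deposit = cushion − low point = $2,565.60 − (-$2,460.66) = $5,026.26

$5,026.26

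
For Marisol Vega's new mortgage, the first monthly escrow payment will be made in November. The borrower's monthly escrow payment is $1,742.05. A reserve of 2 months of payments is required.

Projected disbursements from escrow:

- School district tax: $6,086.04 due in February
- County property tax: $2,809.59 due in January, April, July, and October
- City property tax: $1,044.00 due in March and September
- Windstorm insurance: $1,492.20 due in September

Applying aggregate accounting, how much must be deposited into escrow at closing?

Cushion = 2 × $1,742.05 = $3,484.10
Trial balance (start $0, +$1,742.05 each month, − disbursements):
  Nov: +$1,742.05 → $1,742.05
  Dec: +$1,742.05 → $3,484.10
  Jan: +$1,742.05 − $2,809.59 → $2,416.56
  Feb: +$1,742.05 − $6,086.04 → -$1,927.43
  Mar: +$1,742.05 − $1,044.00 → -$1,229.38
  Apr: +$1,742.05 − $2,809.59 → -$2,296.92
  May: +$1,742.05 → -$554.87
  Jun: +$1,742.05 → $1,187.18
  Jul: +$1,742.05 − $2,809.59 → $119.64
  Aug: +$1,742.05 → $1,861.69
  Sep: +$1,742.05 − $2,536.20 → $1,067.54
  Oct: +$1,742.05 − $2,809.59 → $0.00
Lowest trial balance = -$2,296.92 (Apr)
Initial deposit = cushion − low point = $3,484.10 − (-$2,296.92) = $5,781.02

$5,781.02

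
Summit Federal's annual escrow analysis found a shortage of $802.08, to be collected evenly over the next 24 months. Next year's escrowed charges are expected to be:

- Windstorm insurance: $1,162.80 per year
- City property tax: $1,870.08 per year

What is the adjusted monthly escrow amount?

$286.16

Windstorm insurance = $1,162.80/yr
City property tax = $1,870.08/yr
Combined annual = $3,032.88
Monthly escrow = $3,032.88 / 12 = $252.74
Shortage spread = $802.08 / 24 = $33.42/mo
Adjusted monthly = $252.74 + $33.42 = $286.16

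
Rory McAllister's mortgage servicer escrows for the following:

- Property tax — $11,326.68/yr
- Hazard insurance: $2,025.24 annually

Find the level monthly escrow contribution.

Property tax: $11,326.68 per year
Hazard insurance: $2,025.24 per year
Total annual escrow = $13,351.92
Monthly = $13,351.92 ÷ 12 = $1,112.66

$1,112.66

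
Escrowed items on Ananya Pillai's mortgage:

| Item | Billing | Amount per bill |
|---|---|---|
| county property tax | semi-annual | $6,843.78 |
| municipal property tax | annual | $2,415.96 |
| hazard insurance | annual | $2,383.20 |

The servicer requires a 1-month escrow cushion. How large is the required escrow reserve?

County property tax — $6,843.78 × 2 = $13,687.56/yr
Municipal property tax — $2,415.96/yr
Hazard insurance — $2,383.20/yr
Total annual escrow = $13,687.56 + $2,415.96 + $2,383.20 = $18,486.72
Monthly escrow = $18,486.72 / 12 = $1,540.56
Required cushion = 1 × $1,540.56 = $1,540.56

$1,540.56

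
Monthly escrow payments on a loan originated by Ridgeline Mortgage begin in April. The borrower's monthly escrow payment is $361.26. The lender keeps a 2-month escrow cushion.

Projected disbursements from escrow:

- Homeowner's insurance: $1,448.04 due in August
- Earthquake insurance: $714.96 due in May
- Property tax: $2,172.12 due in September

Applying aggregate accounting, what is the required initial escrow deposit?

Cushion = 2 × $361.26 = $722.52
Trial balance (start $0, +$361.26 each month, − disbursements):
  Apr: +$361.26 → $361.26
  May: +$361.26 − $714.96 → $7.56
  Jun: +$361.26 → $368.82
  Jul: +$361.26 → $730.08
  Aug: +$361.26 − $1,448.04 → -$356.70
  Sep: +$361.26 − $2,172.12 → -$2,167.56
  Oct: +$361.26 → -$1,806.30
  Nov: +$361.26 → -$1,445.04
  Dec: +$361.26 → -$1,083.78
  Jan: +$361.26 → -$722.52
  Feb: +$361.26 → -$361.26
  Mar: +$361.26 → $0.00
Lowest trial balance = -$2,167.56 (Sep)
Initial deposit = cushion − low point = $722.52 − (-$2,167.56) = $2,890.08

$2,890.08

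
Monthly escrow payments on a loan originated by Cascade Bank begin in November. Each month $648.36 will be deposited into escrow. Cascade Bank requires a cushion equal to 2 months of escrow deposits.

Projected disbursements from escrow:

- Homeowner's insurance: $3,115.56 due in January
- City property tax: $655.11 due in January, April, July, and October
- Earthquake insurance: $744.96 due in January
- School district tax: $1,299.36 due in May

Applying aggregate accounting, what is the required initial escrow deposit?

Cushion = 2 × $648.36 = $1,296.72
Trial balance (start $0, +$648.36 each month, − disbursements):
  Nov: +$648.36 → $648.36
  Dec: +$648.36 → $1,296.72
  Jan: +$648.36 − $4,515.63 → -$2,570.55
  Feb: +$648.36 → -$1,922.19
  Mar: +$648.36 → -$1,273.83
  Apr: +$648.36 − $655.11 → -$1,280.58
  May: +$648.36 − $1,299.36 → -$1,931.58
  Jun: +$648.36 → -$1,283.22
  Jul: +$648.36 − $655.11 → -$1,289.97
  Aug: +$648.36 → -$641.61
  Sep: +$648.36 → $6.75
  Oct: +$648.36 − $655.11 → $0.00
Lowest trial balance = -$2,570.55 (Jan)
Initial deposit = cushion − low point = $1,296.72 − (-$2,570.55) = $3,867.27

$3,867.27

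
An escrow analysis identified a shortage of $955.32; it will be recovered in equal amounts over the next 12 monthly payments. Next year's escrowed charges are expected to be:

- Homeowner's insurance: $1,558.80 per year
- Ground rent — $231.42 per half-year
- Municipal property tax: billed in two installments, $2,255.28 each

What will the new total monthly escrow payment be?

$623.96

Homeowner's insurance: $1,558.80 per year
Ground rent: $231.42 × 2 = $462.84 per year
Municipal property tax: $2,255.28 × 2 = $4,510.56 per year
Total annual escrow = $6,532.20
Monthly = $6,532.20 ÷ 12 = $544.35
Monthly shortage recovery: $955.32 / 12 = $79.61
Adjusted monthly = $544.35 + $79.61 = $623.96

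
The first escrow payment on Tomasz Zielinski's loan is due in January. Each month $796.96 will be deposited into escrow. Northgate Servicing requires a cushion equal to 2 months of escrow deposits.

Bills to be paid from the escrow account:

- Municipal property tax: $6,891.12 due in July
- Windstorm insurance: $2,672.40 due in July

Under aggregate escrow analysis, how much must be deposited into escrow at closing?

$5,578.72

Cushion = 2 × $796.96 = $1,593.92
Trial balance (start $0, +$796.96 each month, − disbursements):
  Jan: +$796.96 → $796.96
  Feb: +$796.96 → $1,593.92
  Mar: +$796.96 → $2,390.88
  Apr: +$796.96 → $3,187.84
  May: +$796.96 → $3,984.80
  Jun: +$796.96 → $4,781.76
  Jul: +$796.96 − $9,563.52 → -$3,984.80
  Aug: +$796.96 → -$3,187.84
  Sep: +$796.96 → -$2,390.88
  Oct: +$796.96 → -$1,593.92
  Nov: +$796.96 → -$796.96
  Dec: +$796.96 → $0.00
Lowest trial balance = -$3,984.80 (Jul)
Initial deposit = cushion − low point = $1,593.92 − (-$3,984.80) = $5,578.72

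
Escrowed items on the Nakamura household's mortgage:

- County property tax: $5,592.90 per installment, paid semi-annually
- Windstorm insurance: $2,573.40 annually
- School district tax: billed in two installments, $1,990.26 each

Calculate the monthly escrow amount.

County property tax — $5,592.90 × 2 = $11,185.80 per year
Windstorm insurance — $2,573.40 per year
School district tax — $1,990.26 × 2 = $3,980.52 per year
Yearly total = $11,185.80 + $2,573.40 + $3,980.52 = $17,739.72
Per month = $17,739.72 / 12 = $1,478.31

$1,478.31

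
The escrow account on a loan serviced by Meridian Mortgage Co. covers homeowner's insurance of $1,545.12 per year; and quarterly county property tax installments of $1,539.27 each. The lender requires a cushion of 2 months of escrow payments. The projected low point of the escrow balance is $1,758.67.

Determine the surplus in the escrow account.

Homeowner's insurance = $1,545.12/yr
County property tax = $1,539.27 × 4 = $6,157.08/yr
Annual escrow total = $1,545.12 + $6,157.08 = $7,702.20
Base monthly escrow = $7,702.20 / 12 = $641.85
Required reserve = 2 × $641.85 = $1,283.70
Surplus = $1,758.67 − $1,283.70 = $474.97

$474.97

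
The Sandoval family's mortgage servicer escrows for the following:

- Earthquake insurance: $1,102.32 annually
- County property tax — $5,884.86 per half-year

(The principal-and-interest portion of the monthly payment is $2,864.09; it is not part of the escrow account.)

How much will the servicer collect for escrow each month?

Earthquake insurance = $1,102.32 annually
County property tax = $5,884.86 × 2 = $11,769.72 annually
Total annual escrow = $1,102.32 + $11,769.72 = $12,872.04
Monthly escrow = $12,872.04 / 12 = $1,072.67

$1,072.67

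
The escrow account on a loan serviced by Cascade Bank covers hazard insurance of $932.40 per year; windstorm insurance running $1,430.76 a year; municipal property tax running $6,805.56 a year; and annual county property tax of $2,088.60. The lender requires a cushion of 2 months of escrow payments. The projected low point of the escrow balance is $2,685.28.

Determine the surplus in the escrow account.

Hazard insurance = $932.40 annually
Windstorm insurance = $1,430.76 annually
Municipal property tax = $6,805.56 annually
County property tax = $2,088.60 annually
Total annual escrow = $11,257.32
Monthly = $11,257.32 ÷ 12 = $938.11
Required cushion = 2 × $938.11 = $1,876.22
Surplus = $2,685.28 − $1,876.22 = $809.06

$809.06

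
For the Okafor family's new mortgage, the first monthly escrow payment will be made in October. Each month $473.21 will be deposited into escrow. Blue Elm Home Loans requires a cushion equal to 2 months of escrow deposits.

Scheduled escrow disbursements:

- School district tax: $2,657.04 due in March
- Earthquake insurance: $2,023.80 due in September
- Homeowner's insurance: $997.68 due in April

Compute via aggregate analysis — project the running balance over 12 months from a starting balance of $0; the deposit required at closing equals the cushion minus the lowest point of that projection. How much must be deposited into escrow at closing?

Cushion = 2 × $473.21 = $946.42
Trial balance (start $0, +$473.21 each month, − disbursements):
  Oct: +$473.21 → $473.21
  Nov: +$473.21 → $946.42
  Dec: +$473.21 → $1,419.63
  Jan: +$473.21 → $1,892.84
  Feb: +$473.21 → $2,366.05
  Mar: +$473.21 − $2,657.04 → $182.22
  Apr: +$473.21 − $997.68 → -$342.25
  May: +$473.21 → $130.96
  Jun: +$473.21 → $604.17
  Jul: +$473.21 → $1,077.38
  Aug: +$473.21 → $1,550.59
  Sep: +$473.21 − $2,023.80 → $0.00
Lowest trial balance = -$342.25 (Apr)
Initial deposit = cushion − low point = $946.42 − (-$342.25) = $1,288.67

$1,288.67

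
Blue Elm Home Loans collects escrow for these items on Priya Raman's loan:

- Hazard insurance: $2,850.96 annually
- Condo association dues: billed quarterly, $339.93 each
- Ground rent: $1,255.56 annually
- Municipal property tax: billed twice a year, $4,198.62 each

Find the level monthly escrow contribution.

$1,155.29

Hazard insurance: $2,850.96 annually
Condo association dues: $339.93 × 4 = $1,359.72 annually
Ground rent: $1,255.56 annually
Municipal property tax: $4,198.62 × 2 = $8,397.24 annually
Annual escrow total = $2,850.96 + $1,359.72 + $1,255.56 + $8,397.24 = $13,863.48
Monthly = $13,863.48 / 12 = $1,155.29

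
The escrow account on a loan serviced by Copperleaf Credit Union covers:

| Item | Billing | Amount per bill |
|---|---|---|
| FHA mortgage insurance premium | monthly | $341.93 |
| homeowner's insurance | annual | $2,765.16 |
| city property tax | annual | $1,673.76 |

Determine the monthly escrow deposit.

FHA mortgage insurance premium — $341.93 × 12 = $4,103.16/yr
Homeowner's insurance — $2,765.16/yr
City property tax — $1,673.76/yr
Annual escrow total = $4,103.16 + $2,765.16 + $1,673.76 = $8,542.08
Monthly escrow = $8,542.08 ÷ 12 = $711.84

$711.84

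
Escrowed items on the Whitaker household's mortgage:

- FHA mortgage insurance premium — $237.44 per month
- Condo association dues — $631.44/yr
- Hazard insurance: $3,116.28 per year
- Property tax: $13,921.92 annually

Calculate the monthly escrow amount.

$1,709.91

FHA mortgage insurance premium: $237.44 × 12 = $2,849.28 per year
Condo association dues: $631.44 per year
Hazard insurance: $3,116.28 per year
Property tax: $13,921.92 per year
Total annual escrow = $2,849.28 + $631.44 + $3,116.28 + $13,921.92 = $20,518.92
Per month = $20,518.92 ÷ 12 = $1,709.91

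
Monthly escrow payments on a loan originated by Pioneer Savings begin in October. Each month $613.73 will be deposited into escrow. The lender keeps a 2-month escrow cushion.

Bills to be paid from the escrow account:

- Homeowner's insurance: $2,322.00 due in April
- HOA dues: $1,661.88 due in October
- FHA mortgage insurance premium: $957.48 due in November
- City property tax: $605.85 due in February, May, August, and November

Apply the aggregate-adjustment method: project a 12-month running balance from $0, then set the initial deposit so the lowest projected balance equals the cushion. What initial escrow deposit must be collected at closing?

Cushion = 2 × $613.73 = $1,227.46
Trial balance (start $0, +$613.73 each month, − disbursements):
  Oct: +$613.73 − $1,661.88 → -$1,048.15
  Nov: +$613.73 − $1,563.33 → -$1,997.75
  Dec: +$613.73 → -$1,384.02
  Jan: +$613.73 → -$770.29
  Feb: +$613.73 − $605.85 → -$762.41
  Mar: +$613.73 → -$148.68
  Apr: +$613.73 − $2,322.00 → -$1,856.95
  May: +$613.73 − $605.85 → -$1,849.07
  Jun: +$613.73 → -$1,235.34
  Jul: +$613.73 → -$621.61
  Aug: +$613.73 − $605.85 → -$613.73
  Sep: +$613.73 → $0.00
Lowest trial balance = -$1,997.75 (Nov)
Initial deposit = cushion − low point = $1,227.46 − (-$1,997.75) = $3,225.21

$3,225.21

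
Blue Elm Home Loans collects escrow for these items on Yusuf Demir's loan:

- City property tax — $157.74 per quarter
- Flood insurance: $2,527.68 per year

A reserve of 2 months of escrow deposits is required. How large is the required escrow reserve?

$526.44

City property tax: $157.74 × 4 = $630.96 per year
Flood insurance: $2,527.68 per year
Yearly total = $630.96 + $2,527.68 = $3,158.64
Per month = $3,158.64 / 12 = $263.22
Cushion = 2 × $263.22 = $526.44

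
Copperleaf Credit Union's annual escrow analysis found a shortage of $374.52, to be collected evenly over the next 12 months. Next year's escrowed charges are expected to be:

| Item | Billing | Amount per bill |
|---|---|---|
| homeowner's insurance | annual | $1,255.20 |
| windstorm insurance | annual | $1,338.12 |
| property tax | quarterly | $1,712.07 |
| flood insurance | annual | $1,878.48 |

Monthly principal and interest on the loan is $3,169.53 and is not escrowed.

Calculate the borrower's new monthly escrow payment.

$974.55

Homeowner's insurance: $1,255.20/yr
Windstorm insurance: $1,338.12/yr
Property tax: $1,712.07 × 4 = $6,848.28/yr
Flood insurance: $1,878.48/yr
Total annual escrow = $1,255.20 + $1,338.12 + $6,848.28 + $1,878.48 = $11,320.08
Monthly escrow = $11,320.08 ÷ 12 = $943.34
Monthly shortage recovery: $374.52 / 12 = $31.21
Adjusted monthly = $943.34 + $31.21 = $974.55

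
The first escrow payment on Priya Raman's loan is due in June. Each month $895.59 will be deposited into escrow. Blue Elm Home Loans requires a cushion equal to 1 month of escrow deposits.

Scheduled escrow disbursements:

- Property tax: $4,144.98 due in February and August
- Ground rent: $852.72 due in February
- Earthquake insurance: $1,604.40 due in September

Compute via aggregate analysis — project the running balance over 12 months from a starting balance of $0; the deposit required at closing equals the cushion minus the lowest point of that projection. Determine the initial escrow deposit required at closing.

$3,582.36

Cushion = 1 × $895.59 = $895.59
Trial balance (start $0, +$895.59 each month, − disbursements):
  Jun: +$895.59 → $895.59
  Jul: +$895.59 → $1,791.18
  Aug: +$895.59 − $4,144.98 → -$1,458.21
  Sep: +$895.59 − $1,604.40 → -$2,167.02
  Oct: +$895.59 → -$1,271.43
  Nov: +$895.59 → -$375.84
  Dec: +$895.59 → $519.75
  Jan: +$895.59 → $1,415.34
  Feb: +$895.59 − $4,997.70 → -$2,686.77
  Mar: +$895.59 → -$1,791.18
  Apr: +$895.59 → -$895.59
  May: +$895.59 → $0.00
Lowest trial balance = -$2,686.77 (Feb)
Initial deposit = cushion − low point = $895.59 − (-$2,686.77) = $3,582.36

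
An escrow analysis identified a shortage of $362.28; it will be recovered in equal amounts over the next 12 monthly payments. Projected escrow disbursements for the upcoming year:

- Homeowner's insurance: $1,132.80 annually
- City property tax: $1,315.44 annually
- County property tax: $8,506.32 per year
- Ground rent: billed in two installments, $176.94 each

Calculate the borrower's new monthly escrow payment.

$972.56

Homeowner's insurance — $1,132.80 per year
City property tax — $1,315.44 per year
County property tax — $8,506.32 per year
Ground rent — $176.94 × 2 = $353.88 per year
Total per year = $11,308.44
Base monthly escrow = $11,308.44 / 12 = $942.37
Shortage per month = $362.28 / 12 = $30.19
Adjusted monthly = $942.37 + $30.19 = $972.56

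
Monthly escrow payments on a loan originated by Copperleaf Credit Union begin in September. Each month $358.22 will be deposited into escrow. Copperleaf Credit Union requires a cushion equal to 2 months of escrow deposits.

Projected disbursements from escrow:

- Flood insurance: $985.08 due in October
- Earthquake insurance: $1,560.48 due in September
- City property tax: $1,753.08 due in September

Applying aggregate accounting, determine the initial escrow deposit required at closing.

Cushion = 2 × $358.22 = $716.44
Trial balance (start $0, +$358.22 each month, − disbursements):
  Sep: +$358.22 − $3,313.56 → -$2,955.34
  Oct: +$358.22 − $985.08 → -$3,582.20
  Nov: +$358.22 → -$3,223.98
  Dec: +$358.22 → -$2,865.76
  Jan: +$358.22 → -$2,507.54
  Feb: +$358.22 → -$2,149.32
  Mar: +$358.22 → -$1,791.10
  Apr: +$358.22 → -$1,432.88
  May: +$358.22 → -$1,074.66
  Jun: +$358.22 → -$716.44
  Jul: +$358.22 → -$358.22
  Aug: +$358.22 → $0.00
Lowest trial balance = -$3,582.20 (Oct)
Initial deposit = cushion − low point = $716.44 − (-$3,582.20) = $4,298.64

$4,298.64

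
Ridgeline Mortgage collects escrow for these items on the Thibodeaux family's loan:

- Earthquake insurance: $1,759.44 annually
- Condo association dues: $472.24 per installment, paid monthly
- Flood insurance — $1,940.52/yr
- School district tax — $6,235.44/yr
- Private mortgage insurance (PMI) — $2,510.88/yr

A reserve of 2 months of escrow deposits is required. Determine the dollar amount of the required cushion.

Earthquake insurance = $1,759.44 per year
Condo association dues = $472.24 × 12 = $5,666.88 per year
Flood insurance = $1,940.52 per year
School district tax = $6,235.44 per year
Private mortgage insurance (PMI) = $2,510.88 per year
Total annual escrow = $18,113.16
Per month = $18,113.16 / 12 = $1,509.43
Reserve = 2 × $1,509.43 = $3,018.86

$3,018.86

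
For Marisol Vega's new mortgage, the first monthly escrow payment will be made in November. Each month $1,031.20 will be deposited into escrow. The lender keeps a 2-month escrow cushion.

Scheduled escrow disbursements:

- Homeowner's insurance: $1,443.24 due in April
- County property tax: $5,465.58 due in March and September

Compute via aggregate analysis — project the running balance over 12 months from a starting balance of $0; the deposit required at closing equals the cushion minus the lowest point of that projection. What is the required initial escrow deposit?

$3,093.60

Cushion = 2 × $1,031.20 = $2,062.40
Trial balance (start $0, +$1,031.20 each month, − disbursements):
  Nov: +$1,031.20 → $1,031.20
  Dec: +$1,031.20 → $2,062.40
  Jan: +$1,031.20 → $3,093.60
  Feb: +$1,031.20 → $4,124.80
  Mar: +$1,031.20 − $5,465.58 → -$309.58
  Apr: +$1,031.20 − $1,443.24 → -$721.62
  May: +$1,031.20 → $309.58
  Jun: +$1,031.20 → $1,340.78
  Jul: +$1,031.20 → $2,371.98
  Aug: +$1,031.20 → $3,403.18
  Sep: +$1,031.20 − $5,465.58 → -$1,031.20
  Oct: +$1,031.20 → $0.00
Lowest trial balance = -$1,031.20 (Sep)
Initial deposit = cushion − low point = $2,062.40 − (-$1,031.20) = $3,093.60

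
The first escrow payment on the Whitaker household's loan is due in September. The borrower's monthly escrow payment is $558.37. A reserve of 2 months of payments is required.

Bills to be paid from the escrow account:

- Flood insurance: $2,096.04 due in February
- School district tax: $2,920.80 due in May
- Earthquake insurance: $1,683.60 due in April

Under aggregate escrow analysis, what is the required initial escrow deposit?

Cushion = 2 × $558.37 = $1,116.74
Trial balance (start $0, +$558.37 each month, − disbursements):
  Sep: +$558.37 → $558.37
  Oct: +$558.37 → $1,116.74
  Nov: +$558.37 → $1,675.11
  Dec: +$558.37 → $2,233.48
  Jan: +$558.37 → $2,791.85
  Feb: +$558.37 − $2,096.04 → $1,254.18
  Mar: +$558.37 → $1,812.55
  Apr: +$558.37 − $1,683.60 → $687.32
  May: +$558.37 − $2,920.80 → -$1,675.11
  Jun: +$558.37 → -$1,116.74
  Jul: +$558.37 → -$558.37
  Aug: +$558.37 → $0.00
Lowest trial balance = -$1,675.11 (May)
Initial deposit = cushion − low point = $1,116.74 − (-$1,675.11) = $2,791.85

$2,791.85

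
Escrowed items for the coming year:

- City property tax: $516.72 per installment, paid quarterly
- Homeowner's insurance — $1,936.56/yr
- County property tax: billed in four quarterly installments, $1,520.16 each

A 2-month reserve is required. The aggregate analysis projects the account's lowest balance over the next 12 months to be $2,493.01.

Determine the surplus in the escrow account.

City property tax — $516.72 × 4 = $2,066.88 annually
Homeowner's insurance — $1,936.56 annually
County property tax — $1,520.16 × 4 = $6,080.64 annually
Annual escrow total = $10,084.08
Base monthly escrow = $10,084.08 ÷ 12 = $840.34
Required reserve = 2 × $840.34 = $1,680.68
Excess over cushion: $2,493.01 − $1,680.68 = $812.33

$812.33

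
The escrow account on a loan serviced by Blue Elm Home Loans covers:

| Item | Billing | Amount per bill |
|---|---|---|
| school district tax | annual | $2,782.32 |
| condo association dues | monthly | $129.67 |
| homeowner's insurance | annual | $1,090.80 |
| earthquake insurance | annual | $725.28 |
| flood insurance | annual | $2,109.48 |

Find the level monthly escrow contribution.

School district tax: $2,782.32 per year
Condo association dues: $129.67 × 12 = $1,556.04 per year
Homeowner's insurance: $1,090.80 per year
Earthquake insurance: $725.28 per year
Flood insurance: $2,109.48 per year
Total per year = $2,782.32 + $1,556.04 + $1,090.80 + $725.28 + $2,109.48 = $8,263.92
Monthly = $8,263.92 / 12 = $688.66

$688.66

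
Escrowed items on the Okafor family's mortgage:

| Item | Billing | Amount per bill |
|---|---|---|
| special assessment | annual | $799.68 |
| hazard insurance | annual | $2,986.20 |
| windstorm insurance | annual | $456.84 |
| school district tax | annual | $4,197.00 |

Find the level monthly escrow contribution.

Special assessment: $799.68/yr
Hazard insurance: $2,986.20/yr
Windstorm insurance: $456.84/yr
School district tax: $4,197.00/yr
Total annual escrow = $799.68 + $2,986.20 + $456.84 + $4,197.00 = $8,439.72
Per month = $8,439.72 / 12 = $703.31

$703.31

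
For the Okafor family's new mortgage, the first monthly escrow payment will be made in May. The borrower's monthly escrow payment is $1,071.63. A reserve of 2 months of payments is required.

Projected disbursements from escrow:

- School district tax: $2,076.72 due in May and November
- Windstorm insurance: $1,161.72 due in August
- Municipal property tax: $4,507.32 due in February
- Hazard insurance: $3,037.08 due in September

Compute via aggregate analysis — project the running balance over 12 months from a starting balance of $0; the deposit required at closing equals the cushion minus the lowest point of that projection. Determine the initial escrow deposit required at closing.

Cushion = 2 × $1,071.63 = $2,143.26
Trial balance (start $0, +$1,071.63 each month, − disbursements):
  May: +$1,071.63 − $2,076.72 → -$1,005.09
  Jun: +$1,071.63 → $66.54
  Jul: +$1,071.63 → $1,138.17
  Aug: +$1,071.63 − $1,161.72 → $1,048.08
  Sep: +$1,071.63 − $3,037.08 → -$917.37
  Oct: +$1,071.63 → $154.26
  Nov: +$1,071.63 − $2,076.72 → -$850.83
  Dec: +$1,071.63 → $220.80
  Jan: +$1,071.63 → $1,292.43
  Feb: +$1,071.63 − $4,507.32 → -$2,143.26
  Mar: +$1,071.63 → -$1,071.63
  Apr: +$1,071.63 → $0.00
Lowest trial balance = -$2,143.26 (Feb)
Initial deposit = cushion − low point = $2,143.26 − (-$2,143.26) = $4,286.52

$4,286.52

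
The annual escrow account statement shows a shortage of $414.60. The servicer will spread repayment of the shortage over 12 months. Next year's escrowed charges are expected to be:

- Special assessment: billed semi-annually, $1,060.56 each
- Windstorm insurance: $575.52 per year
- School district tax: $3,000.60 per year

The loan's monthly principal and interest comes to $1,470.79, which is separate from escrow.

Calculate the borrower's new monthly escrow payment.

$509.32

Special assessment = $1,060.56 × 2 = $2,121.12 annually
Windstorm insurance = $575.52 annually
School district tax = $3,000.60 annually
Total per year = $2,121.12 + $575.52 + $3,000.60 = $5,697.24
Monthly escrow = $5,697.24 / 12 = $474.77
Shortage per month = $414.60 / 12 = $34.55
New monthly escrow = $474.77 + $34.55 = $509.32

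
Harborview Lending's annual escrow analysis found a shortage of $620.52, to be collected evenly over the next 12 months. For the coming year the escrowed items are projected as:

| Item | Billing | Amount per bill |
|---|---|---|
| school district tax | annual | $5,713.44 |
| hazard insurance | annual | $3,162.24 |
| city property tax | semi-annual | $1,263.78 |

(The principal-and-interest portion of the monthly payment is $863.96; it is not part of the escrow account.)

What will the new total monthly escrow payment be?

School district tax — $5,713.44 annually
Hazard insurance — $3,162.24 annually
City property tax — $1,263.78 × 2 = $2,527.56 annually
Total annual escrow = $5,713.44 + $3,162.24 + $2,527.56 = $11,403.24
Monthly = $11,403.24 ÷ 12 = $950.27
Shortage spread = $620.52 / 12 = $51.71/mo
Adjusted monthly = $950.27 + $51.71 = $1,001.98

$1,001.98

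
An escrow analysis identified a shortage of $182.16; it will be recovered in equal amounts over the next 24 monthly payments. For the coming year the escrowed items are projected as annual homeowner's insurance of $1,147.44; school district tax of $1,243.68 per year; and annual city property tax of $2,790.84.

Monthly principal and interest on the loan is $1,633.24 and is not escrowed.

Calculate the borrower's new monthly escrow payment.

Homeowner's insurance: $1,147.44
School district tax: $1,243.68
City property tax: $2,790.84
Combined annual = $1,147.44 + $1,243.68 + $2,790.84 = $5,181.96
Per month = $5,181.96 / 12 = $431.83
Shortage spread = $182.16 / 24 = $7.59/mo
Adjusted monthly = $431.83 + $7.59 = $439.42

$439.42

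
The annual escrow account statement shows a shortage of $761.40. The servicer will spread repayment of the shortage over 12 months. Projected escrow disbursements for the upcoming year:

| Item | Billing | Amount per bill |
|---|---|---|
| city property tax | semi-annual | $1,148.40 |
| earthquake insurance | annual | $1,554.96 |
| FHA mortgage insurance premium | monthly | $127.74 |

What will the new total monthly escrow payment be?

$512.17

City property tax = $1,148.40 × 2 = $2,296.80 annually
Earthquake insurance = $1,554.96 annually
FHA mortgage insurance premium = $127.74 × 12 = $1,532.88 annually
Annual escrow total = $5,384.64
Per month = $5,384.64 ÷ 12 = $448.72
Shortage spread = $761.40 ÷ 12 = $63.45/mo
New monthly escrow = $448.72 + $63.45 = $512.17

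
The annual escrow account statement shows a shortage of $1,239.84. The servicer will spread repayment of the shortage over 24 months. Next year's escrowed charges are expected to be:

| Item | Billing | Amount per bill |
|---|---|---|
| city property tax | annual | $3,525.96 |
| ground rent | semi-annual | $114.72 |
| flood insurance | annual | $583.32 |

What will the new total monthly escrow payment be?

$413.22

City property tax: $3,525.96/yr
Ground rent: $114.72 × 2 = $229.44/yr
Flood insurance: $583.32/yr
Yearly total = $3,525.96 + $229.44 + $583.32 = $4,338.72
Monthly escrow = $4,338.72 / 12 = $361.56
Shortage per month = $1,239.84 ÷ 24 = $51.66
Adjusted monthly = $361.56 + $51.66 = $413.22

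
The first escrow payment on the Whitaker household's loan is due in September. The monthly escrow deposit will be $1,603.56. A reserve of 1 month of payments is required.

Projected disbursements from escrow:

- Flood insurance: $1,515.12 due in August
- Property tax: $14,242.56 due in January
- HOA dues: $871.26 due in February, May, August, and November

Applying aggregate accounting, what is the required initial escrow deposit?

$8,699.58

Cushion = 1 × $1,603.56 = $1,603.56
Trial balance (start $0, +$1,603.56 each month, − disbursements):
  Sep: +$1,603.56 → $1,603.56
  Oct: +$1,603.56 → $3,207.12
  Nov: +$1,603.56 − $871.26 → $3,939.42
  Dec: +$1,603.56 → $5,542.98
  Jan: +$1,603.56 − $14,242.56 → -$7,096.02
  Feb: +$1,603.56 − $871.26 → -$6,363.72
  Mar: +$1,603.56 → -$4,760.16
  Apr: +$1,603.56 → -$3,156.60
  May: +$1,603.56 − $871.26 → -$2,424.30
  Jun: +$1,603.56 → -$820.74
  Jul: +$1,603.56 → $782.82
  Aug: +$1,603.56 − $2,386.38 → $0.00
Lowest trial balance = -$7,096.02 (Jan)
Initial deposit = cushion − low point = $1,603.56 − (-$7,096.02) = $8,699.58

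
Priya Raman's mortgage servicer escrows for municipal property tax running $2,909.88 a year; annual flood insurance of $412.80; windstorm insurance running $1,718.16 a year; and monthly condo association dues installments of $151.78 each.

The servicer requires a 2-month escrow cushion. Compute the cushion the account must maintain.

Municipal property tax = $2,909.88 per year
Flood insurance = $412.80 per year
Windstorm insurance = $1,718.16 per year
Condo association dues = $151.78 × 12 = $1,821.36 per year
Combined annual = $6,862.20
Monthly escrow = $6,862.20 / 12 = $571.85
Cushion = 2 × $571.85 = $1,143.70

$1,143.70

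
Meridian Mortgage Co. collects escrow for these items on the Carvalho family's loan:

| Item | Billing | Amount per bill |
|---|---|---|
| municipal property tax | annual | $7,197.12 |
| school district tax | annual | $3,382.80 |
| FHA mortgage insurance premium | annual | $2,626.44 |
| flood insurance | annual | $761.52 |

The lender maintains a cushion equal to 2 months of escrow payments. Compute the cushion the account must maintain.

$2,327.98

Municipal property tax = $7,197.12 annually
School district tax = $3,382.80 annually
FHA mortgage insurance premium = $2,626.44 annually
Flood insurance = $761.52 annually
Annual escrow total = $7,197.12 + $3,382.80 + $2,626.44 + $761.52 = $13,967.88
Per month = $13,967.88 ÷ 12 = $1,163.99
Cushion = 2 × $1,163.99 = $2,327.98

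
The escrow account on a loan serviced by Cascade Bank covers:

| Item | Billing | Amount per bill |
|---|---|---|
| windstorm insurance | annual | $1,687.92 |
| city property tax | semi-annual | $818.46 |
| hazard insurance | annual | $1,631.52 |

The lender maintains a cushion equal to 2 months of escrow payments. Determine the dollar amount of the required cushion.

$826.06

Windstorm insurance: $1,687.92
City property tax: $818.46 × 2 = $1,636.92
Hazard insurance: $1,631.52
Total annual escrow = $4,956.36
Monthly = $4,956.36 ÷ 12 = $413.03
Cushion = 2 × $413.03 = $826.06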